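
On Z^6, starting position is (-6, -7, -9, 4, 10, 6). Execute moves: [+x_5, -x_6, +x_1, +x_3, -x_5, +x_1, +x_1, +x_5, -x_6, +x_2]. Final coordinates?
(-3, -6, -8, 4, 11, 4)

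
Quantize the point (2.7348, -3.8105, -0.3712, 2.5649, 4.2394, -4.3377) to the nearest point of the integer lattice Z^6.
(3, -4, 0, 3, 4, -4)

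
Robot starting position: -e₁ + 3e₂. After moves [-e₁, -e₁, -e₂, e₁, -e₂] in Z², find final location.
(-2, 1)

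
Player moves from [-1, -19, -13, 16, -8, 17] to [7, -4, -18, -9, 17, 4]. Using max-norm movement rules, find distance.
25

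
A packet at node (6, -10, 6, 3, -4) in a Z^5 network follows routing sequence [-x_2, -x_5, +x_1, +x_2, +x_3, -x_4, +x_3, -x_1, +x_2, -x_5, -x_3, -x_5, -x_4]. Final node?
(6, -9, 7, 1, -7)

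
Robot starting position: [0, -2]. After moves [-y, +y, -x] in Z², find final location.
(-1, -2)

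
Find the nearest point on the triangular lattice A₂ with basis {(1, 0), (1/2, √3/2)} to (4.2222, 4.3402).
(4.5, 4.33)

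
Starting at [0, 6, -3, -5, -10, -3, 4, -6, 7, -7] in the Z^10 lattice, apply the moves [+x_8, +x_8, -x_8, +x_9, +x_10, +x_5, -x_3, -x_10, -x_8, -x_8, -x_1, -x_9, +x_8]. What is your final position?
(-1, 6, -4, -5, -9, -3, 4, -6, 7, -7)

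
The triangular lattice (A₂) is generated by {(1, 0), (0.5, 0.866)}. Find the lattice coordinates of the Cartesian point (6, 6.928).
2b₁ + 8b₂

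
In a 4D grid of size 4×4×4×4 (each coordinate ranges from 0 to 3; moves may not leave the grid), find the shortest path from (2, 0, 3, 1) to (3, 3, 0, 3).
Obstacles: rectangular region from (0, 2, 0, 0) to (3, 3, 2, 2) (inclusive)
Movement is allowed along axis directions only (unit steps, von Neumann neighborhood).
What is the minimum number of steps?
9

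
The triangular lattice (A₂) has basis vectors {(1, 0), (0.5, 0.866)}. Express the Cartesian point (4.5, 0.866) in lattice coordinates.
4b₁ + b₂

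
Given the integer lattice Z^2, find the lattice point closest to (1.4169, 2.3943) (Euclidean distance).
(1, 2)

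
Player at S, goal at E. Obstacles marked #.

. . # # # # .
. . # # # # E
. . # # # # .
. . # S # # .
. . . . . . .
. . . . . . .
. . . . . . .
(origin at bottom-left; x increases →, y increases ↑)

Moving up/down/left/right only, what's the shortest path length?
7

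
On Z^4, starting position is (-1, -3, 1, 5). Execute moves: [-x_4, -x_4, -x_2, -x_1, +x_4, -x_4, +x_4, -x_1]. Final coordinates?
(-3, -4, 1, 4)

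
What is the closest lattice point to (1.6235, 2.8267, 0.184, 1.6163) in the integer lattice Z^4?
(2, 3, 0, 2)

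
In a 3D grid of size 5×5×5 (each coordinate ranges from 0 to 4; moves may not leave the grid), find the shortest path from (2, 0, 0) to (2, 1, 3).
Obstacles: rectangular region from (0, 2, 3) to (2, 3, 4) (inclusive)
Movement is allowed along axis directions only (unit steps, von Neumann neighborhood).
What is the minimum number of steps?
4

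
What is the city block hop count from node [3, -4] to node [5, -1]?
5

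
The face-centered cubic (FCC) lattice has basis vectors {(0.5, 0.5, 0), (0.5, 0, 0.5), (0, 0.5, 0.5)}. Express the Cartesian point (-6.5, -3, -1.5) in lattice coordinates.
-8b₁ - 5b₂ + 2b₃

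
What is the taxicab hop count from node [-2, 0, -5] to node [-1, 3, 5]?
14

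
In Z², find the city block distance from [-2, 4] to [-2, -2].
6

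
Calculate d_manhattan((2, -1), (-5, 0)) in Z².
8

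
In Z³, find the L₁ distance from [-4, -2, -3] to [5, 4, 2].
20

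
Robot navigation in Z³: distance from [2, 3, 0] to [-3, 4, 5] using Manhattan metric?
11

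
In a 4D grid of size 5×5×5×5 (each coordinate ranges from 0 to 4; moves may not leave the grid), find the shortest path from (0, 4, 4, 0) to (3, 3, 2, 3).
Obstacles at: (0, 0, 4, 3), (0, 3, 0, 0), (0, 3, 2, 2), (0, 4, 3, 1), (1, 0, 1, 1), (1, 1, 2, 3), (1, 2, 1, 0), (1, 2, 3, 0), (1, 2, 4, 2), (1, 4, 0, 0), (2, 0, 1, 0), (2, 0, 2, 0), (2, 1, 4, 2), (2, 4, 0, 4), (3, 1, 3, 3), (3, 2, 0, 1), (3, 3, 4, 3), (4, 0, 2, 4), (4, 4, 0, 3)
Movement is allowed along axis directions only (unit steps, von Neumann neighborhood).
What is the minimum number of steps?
9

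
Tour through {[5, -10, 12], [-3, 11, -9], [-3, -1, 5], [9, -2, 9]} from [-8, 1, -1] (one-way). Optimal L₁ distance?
81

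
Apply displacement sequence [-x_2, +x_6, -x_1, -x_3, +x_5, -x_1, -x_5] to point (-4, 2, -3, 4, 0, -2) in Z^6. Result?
(-6, 1, -4, 4, 0, -1)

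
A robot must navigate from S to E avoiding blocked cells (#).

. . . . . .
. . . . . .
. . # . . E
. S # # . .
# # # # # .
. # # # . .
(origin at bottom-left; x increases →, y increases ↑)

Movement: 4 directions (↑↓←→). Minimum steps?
7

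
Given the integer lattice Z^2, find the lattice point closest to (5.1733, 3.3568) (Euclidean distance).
(5, 3)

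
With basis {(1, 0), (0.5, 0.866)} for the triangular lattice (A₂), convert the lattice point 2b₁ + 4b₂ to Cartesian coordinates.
(4, 3.464)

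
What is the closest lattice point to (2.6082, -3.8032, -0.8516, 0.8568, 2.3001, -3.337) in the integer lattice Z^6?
(3, -4, -1, 1, 2, -3)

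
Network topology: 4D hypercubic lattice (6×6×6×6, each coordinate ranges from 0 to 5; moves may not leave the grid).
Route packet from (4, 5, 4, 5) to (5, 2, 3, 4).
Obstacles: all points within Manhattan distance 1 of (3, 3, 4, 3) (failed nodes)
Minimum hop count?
6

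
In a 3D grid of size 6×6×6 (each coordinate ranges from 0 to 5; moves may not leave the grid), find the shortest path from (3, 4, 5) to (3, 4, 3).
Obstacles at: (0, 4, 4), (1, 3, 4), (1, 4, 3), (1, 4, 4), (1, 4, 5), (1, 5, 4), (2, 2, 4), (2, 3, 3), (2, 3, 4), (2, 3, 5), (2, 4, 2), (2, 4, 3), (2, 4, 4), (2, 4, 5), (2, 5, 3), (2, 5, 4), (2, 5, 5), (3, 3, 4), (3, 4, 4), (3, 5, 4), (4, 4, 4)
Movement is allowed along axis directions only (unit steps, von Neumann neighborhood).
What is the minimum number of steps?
6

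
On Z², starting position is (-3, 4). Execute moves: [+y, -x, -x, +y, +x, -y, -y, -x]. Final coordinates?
(-5, 4)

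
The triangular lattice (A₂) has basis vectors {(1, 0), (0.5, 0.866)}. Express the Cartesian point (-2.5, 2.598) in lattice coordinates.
-4b₁ + 3b₂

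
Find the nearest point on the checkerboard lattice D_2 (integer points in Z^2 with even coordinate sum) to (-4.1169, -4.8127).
(-4, -4)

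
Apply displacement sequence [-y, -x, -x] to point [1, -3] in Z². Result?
(-1, -4)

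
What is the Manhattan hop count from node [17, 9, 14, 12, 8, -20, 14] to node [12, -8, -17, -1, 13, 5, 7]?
103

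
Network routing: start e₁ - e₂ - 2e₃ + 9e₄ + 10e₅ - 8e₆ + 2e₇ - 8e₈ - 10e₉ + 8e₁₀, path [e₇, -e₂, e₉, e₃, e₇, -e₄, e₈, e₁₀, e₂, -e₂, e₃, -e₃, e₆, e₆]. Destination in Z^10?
(1, -2, -1, 8, 10, -6, 4, -7, -9, 9)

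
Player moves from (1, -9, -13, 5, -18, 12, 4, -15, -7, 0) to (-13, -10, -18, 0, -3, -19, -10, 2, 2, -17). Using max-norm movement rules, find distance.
31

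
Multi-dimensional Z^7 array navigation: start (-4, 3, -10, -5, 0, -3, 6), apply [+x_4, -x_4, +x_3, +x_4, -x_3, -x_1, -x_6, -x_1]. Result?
(-6, 3, -10, -4, 0, -4, 6)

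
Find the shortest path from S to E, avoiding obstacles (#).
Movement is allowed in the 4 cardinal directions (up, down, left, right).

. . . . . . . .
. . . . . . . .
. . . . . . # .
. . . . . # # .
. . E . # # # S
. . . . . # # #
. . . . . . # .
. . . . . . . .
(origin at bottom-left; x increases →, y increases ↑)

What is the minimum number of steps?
11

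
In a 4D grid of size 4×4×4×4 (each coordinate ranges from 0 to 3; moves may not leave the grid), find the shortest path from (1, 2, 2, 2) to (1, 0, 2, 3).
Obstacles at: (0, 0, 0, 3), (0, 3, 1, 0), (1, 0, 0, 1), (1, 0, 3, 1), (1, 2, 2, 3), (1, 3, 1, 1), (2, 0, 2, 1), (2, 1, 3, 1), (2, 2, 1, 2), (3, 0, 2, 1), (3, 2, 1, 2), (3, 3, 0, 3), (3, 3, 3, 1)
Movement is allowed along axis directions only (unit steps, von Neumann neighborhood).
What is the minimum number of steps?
3
(one shortest path: (1, 2, 2, 2) → (1, 1, 2, 2) → (1, 0, 2, 2) → (1, 0, 2, 3))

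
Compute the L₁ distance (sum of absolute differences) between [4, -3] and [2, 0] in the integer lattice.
5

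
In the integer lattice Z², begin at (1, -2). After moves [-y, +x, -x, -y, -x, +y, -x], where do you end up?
(-1, -3)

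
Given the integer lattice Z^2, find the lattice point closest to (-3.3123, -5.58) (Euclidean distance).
(-3, -6)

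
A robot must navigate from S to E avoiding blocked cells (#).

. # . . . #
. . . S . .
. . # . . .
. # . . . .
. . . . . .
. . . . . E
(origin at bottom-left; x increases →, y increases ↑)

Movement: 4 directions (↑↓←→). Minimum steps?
6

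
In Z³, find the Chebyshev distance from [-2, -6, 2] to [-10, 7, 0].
13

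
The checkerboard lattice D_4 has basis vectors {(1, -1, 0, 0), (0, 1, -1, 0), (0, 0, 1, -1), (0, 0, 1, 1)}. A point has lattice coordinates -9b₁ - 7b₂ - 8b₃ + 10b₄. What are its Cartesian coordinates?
(-9, 2, 9, 18)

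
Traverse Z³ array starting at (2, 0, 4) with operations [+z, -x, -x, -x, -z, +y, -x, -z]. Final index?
(-2, 1, 3)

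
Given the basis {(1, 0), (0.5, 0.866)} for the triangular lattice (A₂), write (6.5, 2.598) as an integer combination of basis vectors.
5b₁ + 3b₂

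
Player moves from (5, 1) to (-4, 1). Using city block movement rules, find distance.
9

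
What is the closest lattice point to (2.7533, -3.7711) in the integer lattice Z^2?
(3, -4)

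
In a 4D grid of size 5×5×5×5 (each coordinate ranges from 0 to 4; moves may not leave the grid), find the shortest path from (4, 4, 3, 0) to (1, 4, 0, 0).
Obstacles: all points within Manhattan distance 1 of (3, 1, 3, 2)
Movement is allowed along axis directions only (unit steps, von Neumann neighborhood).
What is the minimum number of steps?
6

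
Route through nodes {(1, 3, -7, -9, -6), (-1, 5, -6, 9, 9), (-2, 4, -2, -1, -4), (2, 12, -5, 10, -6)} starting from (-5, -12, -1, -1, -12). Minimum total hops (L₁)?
105
(one optimal route: (-5, -12, -1, -1, -12) → (-2, 4, -2, -1, -4) → (1, 3, -7, -9, -6) → (2, 12, -5, 10, -6) → (-1, 5, -6, 9, 9))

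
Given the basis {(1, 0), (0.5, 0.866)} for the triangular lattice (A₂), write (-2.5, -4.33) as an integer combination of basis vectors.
-5b₂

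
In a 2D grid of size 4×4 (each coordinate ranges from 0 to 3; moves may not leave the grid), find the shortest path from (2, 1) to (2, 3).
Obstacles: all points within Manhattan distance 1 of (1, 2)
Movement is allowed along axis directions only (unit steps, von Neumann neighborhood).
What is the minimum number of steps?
4
(one shortest path: (2, 1) → (3, 1) → (3, 2) → (3, 3) → (2, 3))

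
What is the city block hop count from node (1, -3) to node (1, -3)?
0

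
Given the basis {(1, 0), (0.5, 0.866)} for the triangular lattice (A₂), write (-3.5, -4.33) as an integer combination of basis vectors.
-b₁ - 5b₂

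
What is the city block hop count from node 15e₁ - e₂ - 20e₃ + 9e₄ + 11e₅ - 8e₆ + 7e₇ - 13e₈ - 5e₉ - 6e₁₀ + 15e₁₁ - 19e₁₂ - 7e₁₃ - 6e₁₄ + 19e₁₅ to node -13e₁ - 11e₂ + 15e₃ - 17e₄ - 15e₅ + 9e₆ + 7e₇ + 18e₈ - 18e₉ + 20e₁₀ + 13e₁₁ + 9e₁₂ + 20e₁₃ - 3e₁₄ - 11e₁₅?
302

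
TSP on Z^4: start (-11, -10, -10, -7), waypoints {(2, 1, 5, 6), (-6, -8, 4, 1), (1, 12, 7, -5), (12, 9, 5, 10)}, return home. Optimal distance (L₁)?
158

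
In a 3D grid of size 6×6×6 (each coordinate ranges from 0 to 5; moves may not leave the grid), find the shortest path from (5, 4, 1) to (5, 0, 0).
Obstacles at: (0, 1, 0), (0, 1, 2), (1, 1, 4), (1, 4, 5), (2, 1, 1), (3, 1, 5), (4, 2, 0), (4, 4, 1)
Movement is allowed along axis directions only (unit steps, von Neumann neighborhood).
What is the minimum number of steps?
5
(one shortest path: (5, 4, 1) → (5, 3, 1) → (5, 2, 1) → (5, 1, 1) → (5, 0, 1) → (5, 0, 0))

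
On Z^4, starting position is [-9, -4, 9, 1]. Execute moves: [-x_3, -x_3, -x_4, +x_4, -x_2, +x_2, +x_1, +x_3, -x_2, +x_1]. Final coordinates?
(-7, -5, 8, 1)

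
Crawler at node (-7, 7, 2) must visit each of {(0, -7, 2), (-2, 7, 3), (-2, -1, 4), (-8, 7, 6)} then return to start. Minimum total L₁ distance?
54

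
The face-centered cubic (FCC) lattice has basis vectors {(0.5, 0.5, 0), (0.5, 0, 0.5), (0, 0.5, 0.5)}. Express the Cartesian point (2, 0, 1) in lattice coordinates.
b₁ + 3b₂ - b₃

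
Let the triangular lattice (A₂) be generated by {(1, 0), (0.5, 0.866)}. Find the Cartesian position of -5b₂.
(-2.5, -4.33)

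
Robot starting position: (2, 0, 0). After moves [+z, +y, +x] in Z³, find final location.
(3, 1, 1)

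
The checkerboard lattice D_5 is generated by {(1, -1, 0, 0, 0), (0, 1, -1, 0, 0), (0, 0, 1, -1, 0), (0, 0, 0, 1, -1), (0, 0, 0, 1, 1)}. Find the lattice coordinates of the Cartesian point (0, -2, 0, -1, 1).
-2b₂ - 2b₃ - 2b₄ - b₅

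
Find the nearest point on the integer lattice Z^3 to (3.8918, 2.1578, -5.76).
(4, 2, -6)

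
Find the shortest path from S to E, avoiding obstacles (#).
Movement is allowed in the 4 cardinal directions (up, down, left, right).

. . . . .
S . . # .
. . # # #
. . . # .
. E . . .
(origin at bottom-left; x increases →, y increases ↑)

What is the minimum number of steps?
4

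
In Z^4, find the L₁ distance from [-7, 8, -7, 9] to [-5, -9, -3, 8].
24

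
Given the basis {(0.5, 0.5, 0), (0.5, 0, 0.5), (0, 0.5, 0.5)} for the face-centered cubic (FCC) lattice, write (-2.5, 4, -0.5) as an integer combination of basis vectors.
2b₁ - 7b₂ + 6b₃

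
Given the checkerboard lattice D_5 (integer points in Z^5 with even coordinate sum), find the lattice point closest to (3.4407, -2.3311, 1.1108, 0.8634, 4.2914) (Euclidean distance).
(4, -2, 1, 1, 4)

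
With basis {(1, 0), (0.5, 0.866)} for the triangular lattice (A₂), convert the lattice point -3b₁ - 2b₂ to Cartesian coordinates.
(-4, -1.732)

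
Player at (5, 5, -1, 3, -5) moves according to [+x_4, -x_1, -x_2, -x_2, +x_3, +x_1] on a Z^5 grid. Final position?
(5, 3, 0, 4, -5)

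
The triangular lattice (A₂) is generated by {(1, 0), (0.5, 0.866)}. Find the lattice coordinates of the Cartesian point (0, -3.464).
2b₁ - 4b₂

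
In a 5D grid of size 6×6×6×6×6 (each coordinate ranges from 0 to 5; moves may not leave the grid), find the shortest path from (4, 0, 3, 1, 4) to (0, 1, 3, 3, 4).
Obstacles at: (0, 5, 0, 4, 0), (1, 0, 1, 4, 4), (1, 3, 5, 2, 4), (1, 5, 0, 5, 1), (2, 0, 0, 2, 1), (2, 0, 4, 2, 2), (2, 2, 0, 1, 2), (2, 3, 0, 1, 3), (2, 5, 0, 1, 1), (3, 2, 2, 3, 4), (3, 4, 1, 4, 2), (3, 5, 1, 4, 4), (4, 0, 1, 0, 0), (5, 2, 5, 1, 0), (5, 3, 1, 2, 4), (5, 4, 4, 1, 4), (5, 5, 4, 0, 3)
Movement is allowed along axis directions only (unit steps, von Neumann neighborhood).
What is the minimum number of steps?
7
(one shortest path: (4, 0, 3, 1, 4) → (3, 0, 3, 1, 4) → (2, 0, 3, 1, 4) → (1, 0, 3, 1, 4) → (0, 0, 3, 1, 4) → (0, 1, 3, 1, 4) → (0, 1, 3, 2, 4) → (0, 1, 3, 3, 4))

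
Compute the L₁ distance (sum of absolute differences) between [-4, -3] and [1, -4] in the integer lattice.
6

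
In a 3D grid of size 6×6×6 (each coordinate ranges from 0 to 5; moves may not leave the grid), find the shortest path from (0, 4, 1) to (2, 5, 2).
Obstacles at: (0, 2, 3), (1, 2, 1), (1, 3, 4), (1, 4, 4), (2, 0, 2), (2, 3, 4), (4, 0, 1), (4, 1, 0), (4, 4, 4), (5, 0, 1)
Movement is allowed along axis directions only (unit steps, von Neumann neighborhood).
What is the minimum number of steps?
4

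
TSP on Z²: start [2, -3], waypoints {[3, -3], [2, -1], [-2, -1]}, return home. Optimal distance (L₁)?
14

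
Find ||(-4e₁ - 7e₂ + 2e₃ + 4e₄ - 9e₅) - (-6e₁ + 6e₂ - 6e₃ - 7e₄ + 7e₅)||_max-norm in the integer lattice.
16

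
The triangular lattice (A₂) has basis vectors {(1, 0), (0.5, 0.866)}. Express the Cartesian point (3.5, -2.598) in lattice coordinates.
5b₁ - 3b₂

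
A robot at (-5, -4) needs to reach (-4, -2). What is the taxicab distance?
3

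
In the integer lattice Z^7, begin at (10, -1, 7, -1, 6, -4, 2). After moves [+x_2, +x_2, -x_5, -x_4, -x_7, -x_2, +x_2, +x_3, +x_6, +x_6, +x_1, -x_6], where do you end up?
(11, 1, 8, -2, 5, -3, 1)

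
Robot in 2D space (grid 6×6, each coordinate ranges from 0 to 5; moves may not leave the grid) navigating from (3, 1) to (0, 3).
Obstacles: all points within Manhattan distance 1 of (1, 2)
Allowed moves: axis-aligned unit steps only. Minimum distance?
7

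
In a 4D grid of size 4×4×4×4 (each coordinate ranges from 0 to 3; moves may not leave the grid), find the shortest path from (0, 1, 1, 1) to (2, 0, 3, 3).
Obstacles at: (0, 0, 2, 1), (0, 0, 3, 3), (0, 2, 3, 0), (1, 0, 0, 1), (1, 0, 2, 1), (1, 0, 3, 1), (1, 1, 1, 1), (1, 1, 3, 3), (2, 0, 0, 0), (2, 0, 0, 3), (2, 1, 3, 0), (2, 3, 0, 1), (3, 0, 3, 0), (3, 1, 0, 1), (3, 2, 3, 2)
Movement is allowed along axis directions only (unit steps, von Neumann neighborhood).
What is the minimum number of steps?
7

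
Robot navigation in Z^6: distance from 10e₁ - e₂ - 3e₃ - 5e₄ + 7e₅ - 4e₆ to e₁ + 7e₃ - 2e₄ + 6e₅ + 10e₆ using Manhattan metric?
38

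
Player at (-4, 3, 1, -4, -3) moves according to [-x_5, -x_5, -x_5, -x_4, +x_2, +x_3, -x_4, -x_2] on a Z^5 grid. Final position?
(-4, 3, 2, -6, -6)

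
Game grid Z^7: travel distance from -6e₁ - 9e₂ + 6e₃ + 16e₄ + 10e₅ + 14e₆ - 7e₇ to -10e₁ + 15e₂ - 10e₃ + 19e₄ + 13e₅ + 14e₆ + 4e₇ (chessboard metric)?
24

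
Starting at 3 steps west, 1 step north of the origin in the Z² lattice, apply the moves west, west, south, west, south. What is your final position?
(-6, -1)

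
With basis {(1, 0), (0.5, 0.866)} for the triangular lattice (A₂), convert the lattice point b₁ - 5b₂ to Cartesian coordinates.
(-1.5, -4.33)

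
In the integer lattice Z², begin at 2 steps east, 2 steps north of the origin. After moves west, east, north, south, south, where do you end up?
(2, 1)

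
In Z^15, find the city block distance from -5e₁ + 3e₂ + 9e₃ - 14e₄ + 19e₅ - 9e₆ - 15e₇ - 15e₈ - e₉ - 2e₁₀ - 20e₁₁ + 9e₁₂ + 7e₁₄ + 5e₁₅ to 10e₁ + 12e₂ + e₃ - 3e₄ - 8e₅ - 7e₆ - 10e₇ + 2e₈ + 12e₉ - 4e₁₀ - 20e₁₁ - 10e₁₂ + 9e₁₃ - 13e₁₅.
162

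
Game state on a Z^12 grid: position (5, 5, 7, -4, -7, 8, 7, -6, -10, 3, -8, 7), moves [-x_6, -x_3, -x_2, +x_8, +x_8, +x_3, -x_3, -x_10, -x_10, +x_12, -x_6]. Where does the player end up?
(5, 4, 6, -4, -7, 6, 7, -4, -10, 1, -8, 8)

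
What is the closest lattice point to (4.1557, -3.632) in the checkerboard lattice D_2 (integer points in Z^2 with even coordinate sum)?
(4, -4)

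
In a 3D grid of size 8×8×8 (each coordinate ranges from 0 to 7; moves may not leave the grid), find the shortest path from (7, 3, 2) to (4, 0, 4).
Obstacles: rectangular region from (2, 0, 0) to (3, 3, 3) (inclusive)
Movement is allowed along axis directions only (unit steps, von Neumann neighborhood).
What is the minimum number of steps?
8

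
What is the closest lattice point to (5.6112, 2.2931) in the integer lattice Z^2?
(6, 2)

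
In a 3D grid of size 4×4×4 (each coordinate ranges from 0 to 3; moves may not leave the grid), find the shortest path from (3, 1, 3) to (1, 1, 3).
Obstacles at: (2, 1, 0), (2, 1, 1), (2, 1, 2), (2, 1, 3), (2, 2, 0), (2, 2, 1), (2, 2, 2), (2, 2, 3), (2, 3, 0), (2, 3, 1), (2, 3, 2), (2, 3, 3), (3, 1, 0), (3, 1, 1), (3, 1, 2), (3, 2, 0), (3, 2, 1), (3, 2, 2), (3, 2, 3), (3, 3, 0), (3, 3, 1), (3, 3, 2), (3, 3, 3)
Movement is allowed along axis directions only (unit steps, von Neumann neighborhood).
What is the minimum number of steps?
4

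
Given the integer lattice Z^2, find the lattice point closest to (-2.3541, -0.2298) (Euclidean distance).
(-2, 0)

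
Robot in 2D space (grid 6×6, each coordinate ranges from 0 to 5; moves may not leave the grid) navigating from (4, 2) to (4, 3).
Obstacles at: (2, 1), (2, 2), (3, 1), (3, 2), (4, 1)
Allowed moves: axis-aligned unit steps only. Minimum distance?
1
(one shortest path: (4, 2) → (4, 3))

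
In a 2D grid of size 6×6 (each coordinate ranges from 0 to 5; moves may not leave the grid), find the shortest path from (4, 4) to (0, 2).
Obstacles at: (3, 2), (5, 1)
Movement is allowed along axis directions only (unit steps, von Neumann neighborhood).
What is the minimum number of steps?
6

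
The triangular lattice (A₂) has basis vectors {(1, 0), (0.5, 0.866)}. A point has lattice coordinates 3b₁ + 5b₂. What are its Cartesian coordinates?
(5.5, 4.33)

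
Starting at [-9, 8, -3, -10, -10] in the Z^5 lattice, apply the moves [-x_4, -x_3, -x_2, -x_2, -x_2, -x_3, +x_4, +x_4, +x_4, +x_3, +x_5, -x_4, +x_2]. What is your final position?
(-9, 6, -4, -9, -9)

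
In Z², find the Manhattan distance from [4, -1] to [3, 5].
7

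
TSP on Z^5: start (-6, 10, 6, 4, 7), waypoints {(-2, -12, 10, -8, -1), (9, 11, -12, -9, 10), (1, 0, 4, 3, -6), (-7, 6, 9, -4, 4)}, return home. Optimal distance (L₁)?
202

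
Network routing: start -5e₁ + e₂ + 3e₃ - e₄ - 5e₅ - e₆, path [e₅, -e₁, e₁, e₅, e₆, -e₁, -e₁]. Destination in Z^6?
(-7, 1, 3, -1, -3, 0)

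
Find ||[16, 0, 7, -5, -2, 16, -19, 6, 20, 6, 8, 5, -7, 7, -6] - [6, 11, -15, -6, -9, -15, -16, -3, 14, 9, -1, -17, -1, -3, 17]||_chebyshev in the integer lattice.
31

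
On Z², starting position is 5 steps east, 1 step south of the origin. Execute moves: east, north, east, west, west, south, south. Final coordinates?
(5, -2)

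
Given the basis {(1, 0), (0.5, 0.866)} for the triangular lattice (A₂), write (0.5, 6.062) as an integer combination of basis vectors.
-3b₁ + 7b₂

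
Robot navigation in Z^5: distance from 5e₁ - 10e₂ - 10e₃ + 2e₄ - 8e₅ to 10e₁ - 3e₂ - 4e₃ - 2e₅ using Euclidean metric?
12.2474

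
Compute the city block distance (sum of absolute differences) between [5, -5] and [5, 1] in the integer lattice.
6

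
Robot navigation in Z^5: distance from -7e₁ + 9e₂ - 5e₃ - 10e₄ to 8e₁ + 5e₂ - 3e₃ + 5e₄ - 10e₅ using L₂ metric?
23.8747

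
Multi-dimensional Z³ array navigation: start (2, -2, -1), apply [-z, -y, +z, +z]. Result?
(2, -3, 0)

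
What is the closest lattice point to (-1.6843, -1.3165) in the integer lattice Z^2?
(-2, -1)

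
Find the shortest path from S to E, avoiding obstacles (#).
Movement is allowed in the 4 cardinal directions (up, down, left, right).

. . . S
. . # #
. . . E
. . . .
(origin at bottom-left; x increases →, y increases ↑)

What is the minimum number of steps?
6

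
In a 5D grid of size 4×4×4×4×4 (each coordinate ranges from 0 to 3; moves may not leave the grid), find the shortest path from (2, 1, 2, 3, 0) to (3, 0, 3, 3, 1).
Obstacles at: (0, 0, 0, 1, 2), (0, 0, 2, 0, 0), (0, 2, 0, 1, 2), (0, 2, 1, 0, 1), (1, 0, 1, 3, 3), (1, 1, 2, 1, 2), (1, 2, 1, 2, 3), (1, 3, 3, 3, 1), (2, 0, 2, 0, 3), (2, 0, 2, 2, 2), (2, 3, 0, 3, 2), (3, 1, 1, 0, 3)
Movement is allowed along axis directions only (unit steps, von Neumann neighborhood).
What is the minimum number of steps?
4
(one shortest path: (2, 1, 2, 3, 0) → (3, 1, 2, 3, 0) → (3, 0, 2, 3, 0) → (3, 0, 3, 3, 0) → (3, 0, 3, 3, 1))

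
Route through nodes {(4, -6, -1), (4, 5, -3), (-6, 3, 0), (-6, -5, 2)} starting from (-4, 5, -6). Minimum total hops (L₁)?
47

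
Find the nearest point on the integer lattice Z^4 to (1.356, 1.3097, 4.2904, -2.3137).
(1, 1, 4, -2)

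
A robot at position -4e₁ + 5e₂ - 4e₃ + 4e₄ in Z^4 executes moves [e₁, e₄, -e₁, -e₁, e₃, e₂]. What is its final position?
(-5, 6, -3, 5)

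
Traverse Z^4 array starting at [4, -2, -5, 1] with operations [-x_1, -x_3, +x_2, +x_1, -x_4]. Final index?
(4, -1, -6, 0)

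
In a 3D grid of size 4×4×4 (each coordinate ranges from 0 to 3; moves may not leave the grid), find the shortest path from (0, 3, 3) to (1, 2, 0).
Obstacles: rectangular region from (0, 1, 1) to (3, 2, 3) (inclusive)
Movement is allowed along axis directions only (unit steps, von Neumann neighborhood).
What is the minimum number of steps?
5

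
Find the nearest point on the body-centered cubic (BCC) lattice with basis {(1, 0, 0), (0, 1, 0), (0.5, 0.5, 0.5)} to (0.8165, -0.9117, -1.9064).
(1, -1, -2)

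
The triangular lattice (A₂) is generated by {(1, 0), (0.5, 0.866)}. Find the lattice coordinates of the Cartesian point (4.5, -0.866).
5b₁ - b₂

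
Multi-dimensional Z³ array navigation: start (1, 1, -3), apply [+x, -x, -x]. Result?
(0, 1, -3)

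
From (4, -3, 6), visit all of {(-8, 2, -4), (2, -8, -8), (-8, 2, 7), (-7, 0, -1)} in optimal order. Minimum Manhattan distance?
59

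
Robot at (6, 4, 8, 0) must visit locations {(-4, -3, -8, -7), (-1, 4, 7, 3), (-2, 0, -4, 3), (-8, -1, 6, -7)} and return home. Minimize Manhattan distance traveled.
94
(one optimal route: (6, 4, 8, 0) → (-1, 4, 7, 3) → (-2, 0, -4, 3) → (-4, -3, -8, -7) → (-8, -1, 6, -7) → (6, 4, 8, 0))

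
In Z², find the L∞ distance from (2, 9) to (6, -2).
11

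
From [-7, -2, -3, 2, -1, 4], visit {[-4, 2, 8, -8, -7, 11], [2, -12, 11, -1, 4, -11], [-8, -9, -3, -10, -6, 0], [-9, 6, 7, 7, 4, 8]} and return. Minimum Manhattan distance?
222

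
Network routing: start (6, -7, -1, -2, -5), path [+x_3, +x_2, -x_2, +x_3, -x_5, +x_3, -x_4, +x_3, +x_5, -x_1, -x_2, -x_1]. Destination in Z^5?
(4, -8, 3, -3, -5)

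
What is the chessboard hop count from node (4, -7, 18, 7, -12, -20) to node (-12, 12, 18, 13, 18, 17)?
37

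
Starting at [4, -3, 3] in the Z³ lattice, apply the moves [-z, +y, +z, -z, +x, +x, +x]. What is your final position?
(7, -2, 2)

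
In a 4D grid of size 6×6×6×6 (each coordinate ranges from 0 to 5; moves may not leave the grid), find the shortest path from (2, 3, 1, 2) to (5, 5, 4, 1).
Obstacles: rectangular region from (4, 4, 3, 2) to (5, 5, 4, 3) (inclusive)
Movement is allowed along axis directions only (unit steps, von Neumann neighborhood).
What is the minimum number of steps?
9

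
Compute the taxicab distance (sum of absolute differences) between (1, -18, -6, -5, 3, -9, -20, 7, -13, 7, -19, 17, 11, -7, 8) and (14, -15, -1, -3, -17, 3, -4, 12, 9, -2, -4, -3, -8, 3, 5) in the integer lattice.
174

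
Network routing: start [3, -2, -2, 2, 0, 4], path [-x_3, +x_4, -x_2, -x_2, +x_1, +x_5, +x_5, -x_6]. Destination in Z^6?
(4, -4, -3, 3, 2, 3)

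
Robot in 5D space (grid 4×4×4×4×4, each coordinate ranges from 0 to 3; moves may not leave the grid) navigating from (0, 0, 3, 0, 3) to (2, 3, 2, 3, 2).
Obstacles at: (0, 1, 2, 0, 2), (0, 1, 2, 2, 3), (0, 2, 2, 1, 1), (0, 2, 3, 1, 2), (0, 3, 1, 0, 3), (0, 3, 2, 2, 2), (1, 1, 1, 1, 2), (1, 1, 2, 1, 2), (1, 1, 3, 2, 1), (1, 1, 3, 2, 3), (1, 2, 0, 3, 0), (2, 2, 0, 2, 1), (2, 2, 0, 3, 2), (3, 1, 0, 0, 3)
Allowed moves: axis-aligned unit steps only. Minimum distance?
10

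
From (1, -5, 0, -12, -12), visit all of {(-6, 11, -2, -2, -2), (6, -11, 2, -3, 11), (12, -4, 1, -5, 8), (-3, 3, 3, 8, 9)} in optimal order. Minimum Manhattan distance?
133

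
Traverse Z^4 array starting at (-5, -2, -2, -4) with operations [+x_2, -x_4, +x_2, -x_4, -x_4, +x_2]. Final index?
(-5, 1, -2, -7)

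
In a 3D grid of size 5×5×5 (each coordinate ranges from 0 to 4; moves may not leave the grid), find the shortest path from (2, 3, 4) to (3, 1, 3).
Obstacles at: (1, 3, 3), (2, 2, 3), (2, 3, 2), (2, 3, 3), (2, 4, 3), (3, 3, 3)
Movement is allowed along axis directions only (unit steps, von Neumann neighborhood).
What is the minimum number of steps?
4
(one shortest path: (2, 3, 4) → (3, 3, 4) → (3, 2, 4) → (3, 1, 4) → (3, 1, 3))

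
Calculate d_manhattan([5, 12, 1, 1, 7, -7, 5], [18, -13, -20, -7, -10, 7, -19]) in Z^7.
122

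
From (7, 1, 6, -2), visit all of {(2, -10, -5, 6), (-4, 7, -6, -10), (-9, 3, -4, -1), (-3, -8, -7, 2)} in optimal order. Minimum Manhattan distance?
91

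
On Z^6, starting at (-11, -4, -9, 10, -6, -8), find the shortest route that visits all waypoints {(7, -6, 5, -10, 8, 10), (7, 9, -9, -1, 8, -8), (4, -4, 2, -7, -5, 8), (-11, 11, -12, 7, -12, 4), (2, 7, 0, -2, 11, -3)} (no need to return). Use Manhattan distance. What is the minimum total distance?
200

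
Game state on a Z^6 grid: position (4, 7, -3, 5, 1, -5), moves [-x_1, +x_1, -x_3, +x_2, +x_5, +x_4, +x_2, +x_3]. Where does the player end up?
(4, 9, -3, 6, 2, -5)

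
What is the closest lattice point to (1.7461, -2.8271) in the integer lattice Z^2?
(2, -3)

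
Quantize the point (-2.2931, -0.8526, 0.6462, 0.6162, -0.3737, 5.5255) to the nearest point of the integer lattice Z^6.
(-2, -1, 1, 1, 0, 6)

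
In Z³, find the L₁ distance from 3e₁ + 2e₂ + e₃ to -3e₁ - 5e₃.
14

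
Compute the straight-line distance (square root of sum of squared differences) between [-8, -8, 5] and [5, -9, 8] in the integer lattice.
13.3791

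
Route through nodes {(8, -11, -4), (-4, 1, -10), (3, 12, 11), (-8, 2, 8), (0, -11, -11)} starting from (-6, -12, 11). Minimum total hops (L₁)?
109
(one optimal route: (-6, -12, 11) → (8, -11, -4) → (0, -11, -11) → (-4, 1, -10) → (-8, 2, 8) → (3, 12, 11))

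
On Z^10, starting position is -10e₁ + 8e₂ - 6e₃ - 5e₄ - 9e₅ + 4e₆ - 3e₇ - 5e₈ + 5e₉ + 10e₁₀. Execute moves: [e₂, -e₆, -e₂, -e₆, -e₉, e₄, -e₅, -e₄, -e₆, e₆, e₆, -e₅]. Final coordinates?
(-10, 8, -6, -5, -11, 3, -3, -5, 4, 10)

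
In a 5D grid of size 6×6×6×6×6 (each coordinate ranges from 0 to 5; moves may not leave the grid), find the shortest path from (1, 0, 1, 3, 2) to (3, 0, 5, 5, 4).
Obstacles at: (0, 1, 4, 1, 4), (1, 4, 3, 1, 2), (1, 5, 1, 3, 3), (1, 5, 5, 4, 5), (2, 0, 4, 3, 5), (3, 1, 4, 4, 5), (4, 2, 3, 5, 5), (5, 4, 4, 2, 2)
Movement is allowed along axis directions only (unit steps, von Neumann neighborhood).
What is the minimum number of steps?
10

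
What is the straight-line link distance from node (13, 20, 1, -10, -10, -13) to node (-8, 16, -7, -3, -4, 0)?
27.8388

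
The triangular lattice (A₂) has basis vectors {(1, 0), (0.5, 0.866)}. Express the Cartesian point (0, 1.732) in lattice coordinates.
-b₁ + 2b₂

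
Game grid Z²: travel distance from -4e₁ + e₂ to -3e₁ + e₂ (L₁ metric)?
1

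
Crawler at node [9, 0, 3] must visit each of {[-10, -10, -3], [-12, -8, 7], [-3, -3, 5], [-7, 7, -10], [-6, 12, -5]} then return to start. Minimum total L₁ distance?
120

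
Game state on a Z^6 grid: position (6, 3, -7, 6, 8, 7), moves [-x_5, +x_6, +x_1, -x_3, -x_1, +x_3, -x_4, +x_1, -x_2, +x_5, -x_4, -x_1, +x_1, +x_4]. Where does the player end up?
(7, 2, -7, 5, 8, 8)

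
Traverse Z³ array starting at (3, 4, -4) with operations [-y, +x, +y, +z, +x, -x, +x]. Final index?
(5, 4, -3)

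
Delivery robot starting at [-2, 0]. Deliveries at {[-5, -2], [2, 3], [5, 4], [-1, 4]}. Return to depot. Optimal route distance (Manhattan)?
32
(one optimal route: (-2, 0) → (-5, -2) → (2, 3) → (5, 4) → (-1, 4) → (-2, 0))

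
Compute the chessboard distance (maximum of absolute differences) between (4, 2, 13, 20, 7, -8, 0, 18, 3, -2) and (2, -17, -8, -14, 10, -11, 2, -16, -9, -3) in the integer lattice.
34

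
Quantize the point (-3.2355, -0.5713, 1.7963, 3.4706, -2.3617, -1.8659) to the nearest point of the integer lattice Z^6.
(-3, -1, 2, 3, -2, -2)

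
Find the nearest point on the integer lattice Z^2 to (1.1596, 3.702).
(1, 4)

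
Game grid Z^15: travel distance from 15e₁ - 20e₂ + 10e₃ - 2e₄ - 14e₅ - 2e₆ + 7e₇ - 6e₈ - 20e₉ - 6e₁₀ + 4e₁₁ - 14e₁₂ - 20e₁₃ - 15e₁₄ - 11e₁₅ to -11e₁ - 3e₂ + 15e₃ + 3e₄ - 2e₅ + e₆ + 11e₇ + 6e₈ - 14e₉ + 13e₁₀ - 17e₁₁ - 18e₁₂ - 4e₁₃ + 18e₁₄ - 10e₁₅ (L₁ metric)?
184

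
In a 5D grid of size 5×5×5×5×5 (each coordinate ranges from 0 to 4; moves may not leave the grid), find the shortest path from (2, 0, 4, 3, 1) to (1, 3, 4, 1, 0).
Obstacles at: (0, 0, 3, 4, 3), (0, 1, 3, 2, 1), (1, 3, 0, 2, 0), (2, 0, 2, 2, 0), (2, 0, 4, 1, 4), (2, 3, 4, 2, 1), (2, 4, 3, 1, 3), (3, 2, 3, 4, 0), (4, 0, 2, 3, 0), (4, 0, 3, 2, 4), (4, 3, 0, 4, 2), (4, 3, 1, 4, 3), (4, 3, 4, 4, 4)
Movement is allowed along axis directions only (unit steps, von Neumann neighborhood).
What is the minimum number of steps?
7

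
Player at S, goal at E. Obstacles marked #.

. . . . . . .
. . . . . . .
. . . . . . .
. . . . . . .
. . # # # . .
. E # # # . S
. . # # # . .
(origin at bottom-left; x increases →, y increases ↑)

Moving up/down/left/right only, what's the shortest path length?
9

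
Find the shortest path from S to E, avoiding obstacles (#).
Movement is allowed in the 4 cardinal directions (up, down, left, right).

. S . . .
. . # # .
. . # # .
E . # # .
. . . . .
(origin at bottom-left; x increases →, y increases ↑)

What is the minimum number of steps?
4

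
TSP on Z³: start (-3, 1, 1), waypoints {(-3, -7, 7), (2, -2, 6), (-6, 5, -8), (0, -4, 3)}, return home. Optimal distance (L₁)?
74
(one optimal route: (-3, 1, 1) → (-3, -7, 7) → (2, -2, 6) → (0, -4, 3) → (-6, 5, -8) → (-3, 1, 1))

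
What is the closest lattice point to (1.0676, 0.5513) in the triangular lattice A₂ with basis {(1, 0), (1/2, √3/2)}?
(1.5, 0.866)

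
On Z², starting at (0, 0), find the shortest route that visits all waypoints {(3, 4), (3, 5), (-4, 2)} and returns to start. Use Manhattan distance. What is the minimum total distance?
24
(one optimal route: (0, 0) → (3, 4) → (3, 5) → (-4, 2) → (0, 0))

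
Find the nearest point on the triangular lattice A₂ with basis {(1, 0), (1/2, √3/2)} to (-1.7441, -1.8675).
(-2, -1.732)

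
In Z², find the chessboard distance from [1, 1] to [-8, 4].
9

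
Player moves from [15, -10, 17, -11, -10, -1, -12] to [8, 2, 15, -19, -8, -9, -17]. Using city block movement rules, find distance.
44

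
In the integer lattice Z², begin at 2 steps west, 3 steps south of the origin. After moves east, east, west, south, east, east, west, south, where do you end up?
(0, -5)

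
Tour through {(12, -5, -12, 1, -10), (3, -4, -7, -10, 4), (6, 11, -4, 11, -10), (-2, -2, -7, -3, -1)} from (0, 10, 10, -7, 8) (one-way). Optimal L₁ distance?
135
(one optimal route: (0, 10, 10, -7, 8) → (3, -4, -7, -10, 4) → (-2, -2, -7, -3, -1) → (12, -5, -12, 1, -10) → (6, 11, -4, 11, -10))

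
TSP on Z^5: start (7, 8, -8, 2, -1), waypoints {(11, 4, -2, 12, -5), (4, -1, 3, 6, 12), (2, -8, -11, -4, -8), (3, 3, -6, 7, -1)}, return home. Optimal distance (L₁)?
168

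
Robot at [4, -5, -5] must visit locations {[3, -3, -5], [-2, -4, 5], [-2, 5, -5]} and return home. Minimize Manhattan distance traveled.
52
(one optimal route: (4, -5, -5) → (3, -3, -5) → (-2, 5, -5) → (-2, -4, 5) → (4, -5, -5))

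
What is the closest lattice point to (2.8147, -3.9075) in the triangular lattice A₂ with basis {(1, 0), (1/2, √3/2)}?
(3, -3.464)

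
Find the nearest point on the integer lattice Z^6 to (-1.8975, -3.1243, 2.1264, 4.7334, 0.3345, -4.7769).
(-2, -3, 2, 5, 0, -5)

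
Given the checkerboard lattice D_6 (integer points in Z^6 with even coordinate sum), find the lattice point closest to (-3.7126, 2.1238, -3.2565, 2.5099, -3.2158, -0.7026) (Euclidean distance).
(-4, 2, -3, 3, -3, -1)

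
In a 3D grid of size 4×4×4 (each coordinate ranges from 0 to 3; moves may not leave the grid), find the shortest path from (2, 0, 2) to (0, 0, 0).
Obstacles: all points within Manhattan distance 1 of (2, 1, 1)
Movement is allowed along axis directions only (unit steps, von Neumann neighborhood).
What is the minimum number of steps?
4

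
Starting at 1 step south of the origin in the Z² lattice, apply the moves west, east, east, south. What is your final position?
(1, -2)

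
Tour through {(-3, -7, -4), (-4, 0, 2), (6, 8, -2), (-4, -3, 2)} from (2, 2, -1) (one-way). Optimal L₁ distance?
47
(one optimal route: (2, 2, -1) → (6, 8, -2) → (-4, 0, 2) → (-4, -3, 2) → (-3, -7, -4))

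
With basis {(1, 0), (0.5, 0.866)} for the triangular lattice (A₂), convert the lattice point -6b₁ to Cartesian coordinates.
(-6, 0)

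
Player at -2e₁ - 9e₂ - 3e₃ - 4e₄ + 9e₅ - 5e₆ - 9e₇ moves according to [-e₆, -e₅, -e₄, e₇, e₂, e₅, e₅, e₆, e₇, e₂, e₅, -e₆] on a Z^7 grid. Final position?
(-2, -7, -3, -5, 11, -6, -7)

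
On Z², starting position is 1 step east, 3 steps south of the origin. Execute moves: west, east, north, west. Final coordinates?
(0, -2)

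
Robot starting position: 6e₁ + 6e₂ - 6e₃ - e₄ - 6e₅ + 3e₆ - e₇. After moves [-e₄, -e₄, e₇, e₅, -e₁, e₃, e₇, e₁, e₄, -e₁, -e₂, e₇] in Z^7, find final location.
(5, 5, -5, -2, -5, 3, 2)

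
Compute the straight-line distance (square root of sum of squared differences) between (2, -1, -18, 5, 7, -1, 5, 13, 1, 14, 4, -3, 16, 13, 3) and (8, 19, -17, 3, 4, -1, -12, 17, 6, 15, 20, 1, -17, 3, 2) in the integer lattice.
47.3603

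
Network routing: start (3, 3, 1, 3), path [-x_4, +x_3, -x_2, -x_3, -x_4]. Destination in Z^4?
(3, 2, 1, 1)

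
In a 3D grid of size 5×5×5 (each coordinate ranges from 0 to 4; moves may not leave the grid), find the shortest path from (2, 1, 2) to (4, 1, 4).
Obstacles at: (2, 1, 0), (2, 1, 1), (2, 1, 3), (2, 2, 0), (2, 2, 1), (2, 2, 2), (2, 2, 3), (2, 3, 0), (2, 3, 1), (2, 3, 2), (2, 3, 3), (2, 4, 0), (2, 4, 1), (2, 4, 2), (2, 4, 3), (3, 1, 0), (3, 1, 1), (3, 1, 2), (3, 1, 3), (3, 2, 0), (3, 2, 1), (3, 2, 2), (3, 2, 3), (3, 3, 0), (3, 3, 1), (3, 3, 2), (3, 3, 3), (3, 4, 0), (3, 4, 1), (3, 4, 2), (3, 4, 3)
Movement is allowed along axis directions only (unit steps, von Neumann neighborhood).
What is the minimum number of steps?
6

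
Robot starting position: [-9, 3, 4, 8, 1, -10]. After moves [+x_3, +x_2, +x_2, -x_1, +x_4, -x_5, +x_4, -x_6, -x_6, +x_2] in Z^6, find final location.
(-10, 6, 5, 10, 0, -12)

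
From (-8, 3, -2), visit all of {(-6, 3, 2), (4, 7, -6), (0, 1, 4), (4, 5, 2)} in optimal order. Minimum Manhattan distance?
36
(one optimal route: (-8, 3, -2) → (-6, 3, 2) → (0, 1, 4) → (4, 5, 2) → (4, 7, -6))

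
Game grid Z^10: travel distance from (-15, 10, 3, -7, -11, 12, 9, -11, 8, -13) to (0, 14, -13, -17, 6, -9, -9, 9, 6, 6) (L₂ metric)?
49.1528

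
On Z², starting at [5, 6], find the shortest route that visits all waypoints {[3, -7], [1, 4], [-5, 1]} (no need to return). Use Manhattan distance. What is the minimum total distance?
31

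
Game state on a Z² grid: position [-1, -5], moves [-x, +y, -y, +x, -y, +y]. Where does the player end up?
(-1, -5)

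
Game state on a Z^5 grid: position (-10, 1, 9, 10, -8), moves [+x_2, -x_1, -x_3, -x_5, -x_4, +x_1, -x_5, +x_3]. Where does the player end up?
(-10, 2, 9, 9, -10)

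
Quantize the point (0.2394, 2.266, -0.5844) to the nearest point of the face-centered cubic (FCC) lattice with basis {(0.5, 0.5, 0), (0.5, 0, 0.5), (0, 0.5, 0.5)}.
(0, 2.5, -0.5)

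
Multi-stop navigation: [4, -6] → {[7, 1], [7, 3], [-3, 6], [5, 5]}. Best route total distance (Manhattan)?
25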